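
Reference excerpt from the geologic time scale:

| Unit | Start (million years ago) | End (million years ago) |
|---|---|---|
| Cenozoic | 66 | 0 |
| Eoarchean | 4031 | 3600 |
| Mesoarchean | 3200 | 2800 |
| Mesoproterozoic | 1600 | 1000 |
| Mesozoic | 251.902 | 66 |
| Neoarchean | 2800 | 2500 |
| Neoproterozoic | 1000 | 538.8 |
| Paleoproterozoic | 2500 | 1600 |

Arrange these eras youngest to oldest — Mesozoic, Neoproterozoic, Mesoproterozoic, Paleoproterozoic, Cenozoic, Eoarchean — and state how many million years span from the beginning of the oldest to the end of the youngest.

Cenozoic → Mesozoic → Neoproterozoic → Mesoproterozoic → Paleoproterozoic → Eoarchean; total span 4031 Myr

Start ages (Ma): Eoarchean 4031, Paleoproterozoic 2500, Mesoproterozoic 1600, Neoproterozoic 1000, Mesozoic 251.902, Cenozoic 66.
Ordered youngest to oldest: Cenozoic, Mesozoic, Neoproterozoic, Mesoproterozoic, Paleoproterozoic, Eoarchean.
Span = 4031 − 0 = 4031 Myr.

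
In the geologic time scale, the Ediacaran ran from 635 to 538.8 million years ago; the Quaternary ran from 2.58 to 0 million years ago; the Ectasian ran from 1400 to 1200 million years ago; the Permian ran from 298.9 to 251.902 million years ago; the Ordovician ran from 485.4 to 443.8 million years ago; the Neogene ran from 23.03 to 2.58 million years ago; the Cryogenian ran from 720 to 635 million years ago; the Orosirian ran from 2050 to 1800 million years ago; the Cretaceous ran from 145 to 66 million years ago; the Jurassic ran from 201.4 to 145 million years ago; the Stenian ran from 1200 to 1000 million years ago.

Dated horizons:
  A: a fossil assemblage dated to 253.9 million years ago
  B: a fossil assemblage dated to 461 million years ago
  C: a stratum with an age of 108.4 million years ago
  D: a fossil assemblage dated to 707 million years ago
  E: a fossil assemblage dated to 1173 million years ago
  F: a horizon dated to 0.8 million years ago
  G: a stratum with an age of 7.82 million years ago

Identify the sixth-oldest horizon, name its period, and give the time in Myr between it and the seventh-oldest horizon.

G, in the Neogene; 7.02 million years to F

Sorted oldest-first by Ma: E (1173), D (707), B (461), A (253.9), C (108.4), G (7.82), F (0.8).
The sixth oldest is G at 7.82 Ma, which lies in 23.03–2.58 Ma: the Neogene.
The seventh oldest is F at 0.8 Ma; separation = |7.82 − 0.8| = 7.02 Myr.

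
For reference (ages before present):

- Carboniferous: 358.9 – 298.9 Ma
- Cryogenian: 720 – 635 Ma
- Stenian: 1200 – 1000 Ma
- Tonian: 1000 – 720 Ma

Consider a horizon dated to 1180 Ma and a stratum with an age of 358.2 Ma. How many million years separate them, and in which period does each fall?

821.8 million years apart; the first in the Stenian, the second in the Carboniferous

Elapsed time: 1180 − 358.2 = 821.8 Myr.
1180 Ma lies within 1200–1000 Ma: Stenian.
358.2 Ma lies within 358.9–298.9 Ma: Carboniferous.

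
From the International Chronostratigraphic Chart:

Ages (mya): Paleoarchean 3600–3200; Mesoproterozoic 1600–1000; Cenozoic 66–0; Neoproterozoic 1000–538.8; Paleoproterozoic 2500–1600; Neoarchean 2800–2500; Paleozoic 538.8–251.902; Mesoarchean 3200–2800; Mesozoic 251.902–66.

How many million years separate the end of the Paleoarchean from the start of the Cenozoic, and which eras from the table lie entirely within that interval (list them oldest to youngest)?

End of Paleoarchean = 3200 Ma; start of Cenozoic = 66 Ma.
Gap = 3200 − 66 = 3134 Myr.
Eras wholly inside 3200–66 Ma: Mesoarchean (3200–2800), Neoarchean (2800–2500), Paleoproterozoic (2500–1600), Mesoproterozoic (1600–1000), Neoproterozoic (1000–538.8), Paleozoic (538.8–251.902), Mesozoic (251.902–66).

3134 million years; Mesoarchean, Neoarchean, Paleoproterozoic, Mesoproterozoic, Neoproterozoic, Paleozoic, Mesozoic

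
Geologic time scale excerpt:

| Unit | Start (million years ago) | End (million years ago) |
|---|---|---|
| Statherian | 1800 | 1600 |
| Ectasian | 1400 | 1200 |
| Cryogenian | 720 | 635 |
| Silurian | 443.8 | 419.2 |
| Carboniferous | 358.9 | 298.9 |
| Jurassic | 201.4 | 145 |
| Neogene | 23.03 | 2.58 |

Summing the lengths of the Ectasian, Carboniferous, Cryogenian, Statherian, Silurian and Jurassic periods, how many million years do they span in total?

626 million years

Each duration: Ectasian = 200; Carboniferous = 60; Cryogenian = 85; Statherian = 200; Silurian = 24.6; Jurassic = 56.4.
Sum: 200 + 60 + 85 + 200 + 24.6 + 56.4 = 626 Myr.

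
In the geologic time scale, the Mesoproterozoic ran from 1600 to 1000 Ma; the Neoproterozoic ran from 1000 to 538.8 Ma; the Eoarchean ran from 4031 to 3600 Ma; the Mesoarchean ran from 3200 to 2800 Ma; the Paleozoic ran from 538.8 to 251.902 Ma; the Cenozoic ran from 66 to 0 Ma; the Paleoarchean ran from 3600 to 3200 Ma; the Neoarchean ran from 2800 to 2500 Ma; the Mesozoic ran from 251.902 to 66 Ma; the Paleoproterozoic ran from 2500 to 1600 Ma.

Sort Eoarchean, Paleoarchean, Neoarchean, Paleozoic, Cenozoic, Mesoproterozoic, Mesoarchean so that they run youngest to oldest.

Cenozoic, Paleozoic, Mesoproterozoic, Neoarchean, Mesoarchean, Paleoarchean, Eoarchean

Sorting by start age (ascending Ma, since larger Ma = older): Cenozoic start 66, Paleozoic start 538.8, Mesoproterozoic start 1600, Neoarchean start 2800, Mesoarchean start 3200, Paleoarchean start 3600, Eoarchean start 4031.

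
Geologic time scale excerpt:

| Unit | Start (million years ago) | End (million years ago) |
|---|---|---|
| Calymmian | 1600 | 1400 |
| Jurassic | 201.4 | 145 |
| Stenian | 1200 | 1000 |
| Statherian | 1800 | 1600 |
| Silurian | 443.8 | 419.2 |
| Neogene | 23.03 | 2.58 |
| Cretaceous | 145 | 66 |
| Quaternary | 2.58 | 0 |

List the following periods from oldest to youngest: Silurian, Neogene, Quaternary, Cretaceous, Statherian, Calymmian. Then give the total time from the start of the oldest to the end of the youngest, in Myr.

Start ages (Ma): Statherian 1800, Calymmian 1600, Silurian 443.8, Cretaceous 145, Neogene 23.03, Quaternary 2.58.
Ordered oldest to youngest: Statherian, Calymmian, Silurian, Cretaceous, Neogene, Quaternary.
Span = 1800 − 0 = 1800 Myr.

Statherian → Calymmian → Silurian → Cretaceous → Neogene → Quaternary; total span 1800 Myr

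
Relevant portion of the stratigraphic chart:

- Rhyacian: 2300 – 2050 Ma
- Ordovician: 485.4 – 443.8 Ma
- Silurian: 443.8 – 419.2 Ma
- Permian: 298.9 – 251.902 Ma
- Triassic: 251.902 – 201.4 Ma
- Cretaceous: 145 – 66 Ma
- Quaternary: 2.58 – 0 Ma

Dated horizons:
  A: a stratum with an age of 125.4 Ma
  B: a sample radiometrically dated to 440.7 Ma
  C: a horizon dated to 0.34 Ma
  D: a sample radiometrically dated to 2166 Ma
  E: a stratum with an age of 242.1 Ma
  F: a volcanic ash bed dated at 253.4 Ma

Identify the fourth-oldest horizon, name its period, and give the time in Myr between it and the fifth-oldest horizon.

E, in the Triassic; 116.7 million years to A

Sorted oldest-first by Ma: D (2166), B (440.7), F (253.4), E (242.1), A (125.4), C (0.34).
The fourth oldest is E at 242.1 Ma, which lies in 251.902–201.4 Ma: the Triassic.
The fifth oldest is A at 125.4 Ma; separation = |242.1 − 125.4| = 116.7 Myr.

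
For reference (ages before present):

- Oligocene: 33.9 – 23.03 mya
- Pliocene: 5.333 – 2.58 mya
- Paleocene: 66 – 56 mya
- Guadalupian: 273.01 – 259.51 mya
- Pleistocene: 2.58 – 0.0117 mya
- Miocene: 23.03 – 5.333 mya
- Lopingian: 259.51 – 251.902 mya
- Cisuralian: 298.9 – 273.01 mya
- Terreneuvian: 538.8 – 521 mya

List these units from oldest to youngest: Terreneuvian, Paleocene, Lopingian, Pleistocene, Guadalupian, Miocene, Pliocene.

Terreneuvian, Guadalupian, Lopingian, Paleocene, Miocene, Pliocene, Pleistocene

Read off each span (Ma): Terreneuvian 538.8–521; Paleocene 66–56; Lopingian 259.51–251.902; Pleistocene 2.58–0.0117; Guadalupian 273.01–259.51; Miocene 23.03–5.333; Pliocene 5.333–2.58.
Larger Ma is older, so oldest→youngest is Terreneuvian, Guadalupian, Lopingian, Paleocene, Miocene, Pliocene, Pleistocene.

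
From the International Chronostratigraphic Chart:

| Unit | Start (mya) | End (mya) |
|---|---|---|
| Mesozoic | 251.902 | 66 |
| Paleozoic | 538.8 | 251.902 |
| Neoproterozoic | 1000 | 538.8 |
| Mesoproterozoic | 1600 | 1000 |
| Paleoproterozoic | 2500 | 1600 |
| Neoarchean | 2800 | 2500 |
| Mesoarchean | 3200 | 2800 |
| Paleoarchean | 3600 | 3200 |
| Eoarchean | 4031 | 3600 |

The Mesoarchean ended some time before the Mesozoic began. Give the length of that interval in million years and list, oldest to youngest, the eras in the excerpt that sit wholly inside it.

2548.098 million years; Neoarchean, Paleoproterozoic, Mesoproterozoic, Neoproterozoic, Paleozoic

End of Mesoarchean = 2800 Ma; start of Mesozoic = 251.902 Ma.
Gap = 2800 − 251.902 = 2548.098 Myr.
Eras wholly inside 2800–251.902 Ma: Neoarchean (2800–2500), Paleoproterozoic (2500–1600), Mesoproterozoic (1600–1000), Neoproterozoic (1000–538.8), Paleozoic (538.8–251.902).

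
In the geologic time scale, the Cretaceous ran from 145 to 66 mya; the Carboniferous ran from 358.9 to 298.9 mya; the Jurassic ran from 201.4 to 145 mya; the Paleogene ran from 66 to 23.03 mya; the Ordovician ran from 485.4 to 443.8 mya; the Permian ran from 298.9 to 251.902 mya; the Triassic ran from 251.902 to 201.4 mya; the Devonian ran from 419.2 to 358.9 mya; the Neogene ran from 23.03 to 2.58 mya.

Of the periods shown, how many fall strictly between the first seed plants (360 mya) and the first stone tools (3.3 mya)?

6

The older date is 360 Ma and the younger is 3.3 Ma.
Periods with start < 360 and end > 3.3 Ma: Carboniferous (358.9–298.9), Permian (298.9–251.902), Triassic (251.902–201.4), Jurassic (201.4–145), Cretaceous (145–66), Paleogene (66–23.03).
That is 6 complete periods.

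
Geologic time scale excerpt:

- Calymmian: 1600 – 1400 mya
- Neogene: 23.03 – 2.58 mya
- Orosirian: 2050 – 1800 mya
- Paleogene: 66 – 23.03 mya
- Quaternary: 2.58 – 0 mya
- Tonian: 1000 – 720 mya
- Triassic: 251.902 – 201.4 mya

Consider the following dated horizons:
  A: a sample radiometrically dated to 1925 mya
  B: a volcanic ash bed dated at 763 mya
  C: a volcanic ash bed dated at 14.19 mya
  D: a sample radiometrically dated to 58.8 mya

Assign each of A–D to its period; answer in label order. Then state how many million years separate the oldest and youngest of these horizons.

Match each age against the start–end ranges in the excerpt: A = 1925 Ma → Orosirian (2050–1800); B = 763 Ma → Tonian (1000–720); C = 14.19 Ma → Neogene (23.03–2.58); D = 58.8 Ma → Paleogene (66–23.03).
The largest age is 1925 Ma and the smallest is 14.19 Ma; their difference is 1910.81 Myr.

A — Orosirian; B — Tonian; C — Neogene; D — Paleogene; span 1910.81 million years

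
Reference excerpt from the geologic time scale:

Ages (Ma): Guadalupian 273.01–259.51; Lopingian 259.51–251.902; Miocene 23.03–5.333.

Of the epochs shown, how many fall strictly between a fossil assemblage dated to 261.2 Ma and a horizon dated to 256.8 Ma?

The older date is 261.2 Ma and the younger is 256.8 Ma.
No epoch both begins after 261.2 Ma and ends before 256.8 Ma, so the count is 0.

0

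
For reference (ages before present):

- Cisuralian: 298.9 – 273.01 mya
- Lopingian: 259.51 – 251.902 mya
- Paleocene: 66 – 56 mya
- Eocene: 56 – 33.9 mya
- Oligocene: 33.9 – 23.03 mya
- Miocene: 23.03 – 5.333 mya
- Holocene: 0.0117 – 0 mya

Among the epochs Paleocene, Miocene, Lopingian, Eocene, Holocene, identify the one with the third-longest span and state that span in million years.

Durations: Paleocene 10; Miocene 17.697; Lopingian 7.608; Eocene 22.1; Holocene 0.0117 Myr.
Sorted longest-first: Eocene (22.1), Miocene (17.697), Paleocene (10), Lopingian (7.608), Holocene (0.0117).
The third longest is Paleocene at 10 Myr.

Paleocene, 10 million years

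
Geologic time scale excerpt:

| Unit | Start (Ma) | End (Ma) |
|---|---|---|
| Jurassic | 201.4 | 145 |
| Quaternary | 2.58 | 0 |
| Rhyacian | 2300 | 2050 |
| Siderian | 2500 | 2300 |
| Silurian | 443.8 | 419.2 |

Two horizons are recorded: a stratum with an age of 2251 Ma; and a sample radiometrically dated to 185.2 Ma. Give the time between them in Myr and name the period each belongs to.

2065.8 million years apart; the first in the Rhyacian, the second in the Jurassic

Elapsed time: 2251 − 185.2 = 2065.8 Myr.
2251 Ma lies within 2300–2050 Ma: Rhyacian.
185.2 Ma lies within 201.4–145 Ma: Jurassic.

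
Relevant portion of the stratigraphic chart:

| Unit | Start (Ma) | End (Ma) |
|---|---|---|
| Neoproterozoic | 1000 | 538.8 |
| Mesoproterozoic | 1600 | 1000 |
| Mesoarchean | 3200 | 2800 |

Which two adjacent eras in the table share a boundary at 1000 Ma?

Mesoproterozoic and Neoproterozoic

The Mesoproterozoic ends at 1000 Ma and the Neoproterozoic begins at 1000 Ma, so they share that boundary.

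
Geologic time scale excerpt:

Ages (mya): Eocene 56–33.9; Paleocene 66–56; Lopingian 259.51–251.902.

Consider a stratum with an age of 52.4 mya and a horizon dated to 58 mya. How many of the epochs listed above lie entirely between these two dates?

Checking each listed span, none has both start < 58 Ma and end > 52.4 Ma — every epoch straddles one of the two dates or lies outside them — so the count is 0.

0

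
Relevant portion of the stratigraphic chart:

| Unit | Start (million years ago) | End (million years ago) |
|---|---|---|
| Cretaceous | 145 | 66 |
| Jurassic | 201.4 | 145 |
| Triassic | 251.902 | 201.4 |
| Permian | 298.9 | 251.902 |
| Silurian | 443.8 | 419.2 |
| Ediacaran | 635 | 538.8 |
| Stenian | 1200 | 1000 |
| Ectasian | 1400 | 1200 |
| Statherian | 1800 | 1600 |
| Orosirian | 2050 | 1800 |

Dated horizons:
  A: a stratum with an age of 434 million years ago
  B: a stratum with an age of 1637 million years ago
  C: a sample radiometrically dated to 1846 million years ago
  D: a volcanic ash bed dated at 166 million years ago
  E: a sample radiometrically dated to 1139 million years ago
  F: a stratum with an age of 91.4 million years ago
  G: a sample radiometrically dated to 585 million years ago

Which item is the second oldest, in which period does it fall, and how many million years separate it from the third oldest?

Sorted oldest-first by Ma: C (1846), B (1637), E (1139), G (585), A (434), D (166), F (91.4).
The second oldest is B at 1637 Ma, which lies in 1800–1600 Ma: the Statherian.
The third oldest is E at 1139 Ma; separation = |1637 − 1139| = 498 Myr.

B, in the Statherian; 498 million years to E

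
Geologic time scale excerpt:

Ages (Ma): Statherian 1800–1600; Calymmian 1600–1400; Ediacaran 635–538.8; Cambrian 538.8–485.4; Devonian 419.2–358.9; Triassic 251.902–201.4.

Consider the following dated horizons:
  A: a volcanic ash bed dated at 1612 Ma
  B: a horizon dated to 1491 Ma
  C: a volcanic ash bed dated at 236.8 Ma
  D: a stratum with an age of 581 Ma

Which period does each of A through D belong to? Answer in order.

A — Statherian; B — Calymmian; C — Triassic; D — Ediacaran

Match each age against the start–end ranges in the excerpt: A = 1612 Ma → Statherian (1800–1600); B = 1491 Ma → Calymmian (1600–1400); C = 236.8 Ma → Triassic (251.902–201.4); D = 581 Ma → Ediacaran (635–538.8).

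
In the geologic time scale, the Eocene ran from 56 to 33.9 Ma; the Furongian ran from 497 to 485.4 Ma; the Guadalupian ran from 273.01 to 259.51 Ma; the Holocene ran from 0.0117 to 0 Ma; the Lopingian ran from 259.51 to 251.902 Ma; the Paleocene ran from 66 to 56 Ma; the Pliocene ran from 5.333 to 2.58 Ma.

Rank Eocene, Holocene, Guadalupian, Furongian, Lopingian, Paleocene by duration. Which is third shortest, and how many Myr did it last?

Start − end for each: Eocene 56 − 33.9 = 22.1; Holocene 0.0117 − 0 = 0.0117; Guadalupian 273.01 − 259.51 = 13.5; Furongian 497 − 485.4 = 11.6; Lopingian 259.51 − 251.902 = 7.608; Paleocene 66 − 56 = 10.
Ranking these from shortest: Holocene < Lopingian < Paleocene < Furongian < Guadalupian < Eocene.
Position 3 in that ranking is Paleocene, which lasted 10 Myr.

Paleocene, 10 million years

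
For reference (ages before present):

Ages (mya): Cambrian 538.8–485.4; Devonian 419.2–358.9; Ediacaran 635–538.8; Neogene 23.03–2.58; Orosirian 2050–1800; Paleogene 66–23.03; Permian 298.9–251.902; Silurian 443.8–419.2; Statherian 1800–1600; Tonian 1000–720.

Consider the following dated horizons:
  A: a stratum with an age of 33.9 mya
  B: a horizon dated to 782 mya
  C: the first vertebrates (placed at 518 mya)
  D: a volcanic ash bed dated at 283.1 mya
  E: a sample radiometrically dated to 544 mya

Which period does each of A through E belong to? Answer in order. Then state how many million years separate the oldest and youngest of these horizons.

A — Paleogene; B — Tonian; C — Cambrian; D — Permian; E — Ediacaran; span 748.1 million years

Match each age against the start–end ranges in the excerpt: A = 33.9 Ma → Paleogene (66–23.03); B = 782 Ma → Tonian (1000–720); C = 518 Ma → Cambrian (538.8–485.4); D = 283.1 Ma → Permian (298.9–251.902); E = 544 Ma → Ediacaran (635–538.8).
The largest age is 782 Ma and the smallest is 33.9 Ma; their difference is 748.1 Myr.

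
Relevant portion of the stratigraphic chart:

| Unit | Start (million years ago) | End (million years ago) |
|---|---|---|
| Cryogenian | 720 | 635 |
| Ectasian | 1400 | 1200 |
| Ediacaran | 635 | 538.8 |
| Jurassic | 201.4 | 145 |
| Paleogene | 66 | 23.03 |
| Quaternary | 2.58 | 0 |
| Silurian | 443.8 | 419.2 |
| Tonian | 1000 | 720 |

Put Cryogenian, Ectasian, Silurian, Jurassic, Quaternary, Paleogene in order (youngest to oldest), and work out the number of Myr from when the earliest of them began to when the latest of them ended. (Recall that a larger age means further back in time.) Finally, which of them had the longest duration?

Quaternary → Paleogene → Jurassic → Silurian → Cryogenian → Ectasian; total span 1400 Myr; longest is Ectasian

Start ages (Ma): Ectasian 1400, Cryogenian 720, Silurian 443.8, Jurassic 201.4, Paleogene 66, Quaternary 2.58.
Ordered youngest to oldest: Quaternary, Paleogene, Jurassic, Silurian, Cryogenian, Ectasian.
Span = 1400 − 0 = 1400 Myr.
Durations: Quaternary 2.58, Cryogenian 85, Jurassic 56.4, Ectasian 200, Silurian 24.6, Paleogene 42.97 → longest is Ectasian (200 Myr).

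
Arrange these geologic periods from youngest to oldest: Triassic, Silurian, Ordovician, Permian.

Group by era (each group listed oldest first) — Paleozoic: Ordovician, Silurian, Permian; Mesozoic: Triassic. The eras run Paleozoic → Mesozoic → Cenozoic. Concatenating the groups in that era order and then reversing gives youngest to oldest.

Triassic, then Permian, then Silurian, then Ordovician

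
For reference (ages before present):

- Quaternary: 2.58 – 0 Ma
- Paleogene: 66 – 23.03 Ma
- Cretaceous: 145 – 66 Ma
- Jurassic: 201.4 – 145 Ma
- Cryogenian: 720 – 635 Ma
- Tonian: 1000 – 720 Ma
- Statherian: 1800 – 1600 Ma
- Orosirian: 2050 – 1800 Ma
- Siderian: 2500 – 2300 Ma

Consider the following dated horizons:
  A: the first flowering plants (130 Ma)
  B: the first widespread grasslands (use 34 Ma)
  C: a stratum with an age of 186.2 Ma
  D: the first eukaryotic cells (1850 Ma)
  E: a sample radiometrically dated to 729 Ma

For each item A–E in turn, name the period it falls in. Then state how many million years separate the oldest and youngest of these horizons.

A — Cretaceous; B — Paleogene; C — Jurassic; D — Orosirian; E — Tonian; span 1816 million years

Match each age against the start–end ranges in the excerpt: A = 130 Ma → Cretaceous (145–66); B = 34 Ma → Paleogene (66–23.03); C = 186.2 Ma → Jurassic (201.4–145); D = 1850 Ma → Orosirian (2050–1800); E = 729 Ma → Tonian (1000–720).
The largest age is 1850 Ma and the smallest is 34 Ma; their difference is 1816 Myr.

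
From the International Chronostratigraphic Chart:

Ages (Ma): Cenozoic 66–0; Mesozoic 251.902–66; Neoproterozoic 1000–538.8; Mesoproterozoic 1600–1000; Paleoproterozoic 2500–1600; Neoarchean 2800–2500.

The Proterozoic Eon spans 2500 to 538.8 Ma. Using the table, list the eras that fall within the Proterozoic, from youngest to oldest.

Eras with both bounds inside 2500–538.8 Ma: Neoproterozoic (1000–538.8), Mesoproterozoic (1600–1000), Paleoproterozoic (2500–1600).

Neoproterozoic, Mesoproterozoic, Paleoproterozoic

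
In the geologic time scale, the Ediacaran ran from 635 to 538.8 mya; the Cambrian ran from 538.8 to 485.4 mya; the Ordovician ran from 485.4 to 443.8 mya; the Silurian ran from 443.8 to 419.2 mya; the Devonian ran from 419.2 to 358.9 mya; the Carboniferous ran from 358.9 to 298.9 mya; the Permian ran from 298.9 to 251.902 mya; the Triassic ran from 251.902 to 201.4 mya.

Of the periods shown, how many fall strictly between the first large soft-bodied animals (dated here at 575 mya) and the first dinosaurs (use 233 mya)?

575 Ma sits inside the Ediacaran (635–538.8) and 233 Ma inside the Triassic (251.902–201.4); neither of those is wholly between the two dates.
The listed periods lying completely between them are Cambrian, Ordovician, Silurian, Devonian, Carboniferous, Permian — 6 in all.

6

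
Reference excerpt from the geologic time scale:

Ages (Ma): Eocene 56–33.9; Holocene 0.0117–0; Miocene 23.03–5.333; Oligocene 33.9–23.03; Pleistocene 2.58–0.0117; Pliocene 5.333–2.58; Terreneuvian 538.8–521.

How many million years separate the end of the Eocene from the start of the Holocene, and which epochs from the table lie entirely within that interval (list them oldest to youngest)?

33.8883 million years; Oligocene, Miocene, Pliocene, Pleistocene

End of Eocene = 33.9 Ma; start of Holocene = 0.0117 Ma.
Gap = 33.9 − 0.0117 = 33.8883 Myr.
Epochs wholly inside 33.9–0.0117 Ma: Oligocene (33.9–23.03), Miocene (23.03–5.333), Pliocene (5.333–2.58), Pleistocene (2.58–0.0117).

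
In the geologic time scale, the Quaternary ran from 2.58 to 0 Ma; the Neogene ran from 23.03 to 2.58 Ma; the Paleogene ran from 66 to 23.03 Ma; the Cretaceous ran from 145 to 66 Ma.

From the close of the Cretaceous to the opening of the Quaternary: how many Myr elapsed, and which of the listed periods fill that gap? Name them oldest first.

The Cretaceous closes at 66 Ma and the Quaternary opens at 2.58 Ma, so the interval is 66 − 2.58 = 63.42 Myr.
A period fits inside if it starts at or after 66 Ma and ends at or before 2.58 Ma; oldest first that gives Paleogene, Neogene.

63.42 million years; Paleogene, Neogene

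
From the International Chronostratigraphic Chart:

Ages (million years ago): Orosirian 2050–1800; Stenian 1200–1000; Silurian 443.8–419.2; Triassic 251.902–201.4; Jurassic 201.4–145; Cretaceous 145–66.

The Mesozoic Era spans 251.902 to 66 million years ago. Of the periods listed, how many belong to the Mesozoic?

Periods inside 251.902–66 Ma: Triassic, Jurassic, Cretaceous — 3 in total.

3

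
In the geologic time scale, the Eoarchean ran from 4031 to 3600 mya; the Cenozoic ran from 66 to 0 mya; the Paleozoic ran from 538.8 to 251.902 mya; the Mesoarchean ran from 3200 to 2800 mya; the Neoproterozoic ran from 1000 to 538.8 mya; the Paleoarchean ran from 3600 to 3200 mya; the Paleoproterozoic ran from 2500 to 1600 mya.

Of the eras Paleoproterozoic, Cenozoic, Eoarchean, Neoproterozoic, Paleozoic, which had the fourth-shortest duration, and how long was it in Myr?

Neoproterozoic, 461.2 million years

Start − end for each: Paleoproterozoic 2500 − 1600 = 900; Cenozoic 66 − 0 = 66; Eoarchean 4031 − 3600 = 431; Neoproterozoic 1000 − 538.8 = 461.2; Paleozoic 538.8 − 251.902 = 286.898.
Ranking these from shortest: Cenozoic < Paleozoic < Eoarchean < Neoproterozoic < Paleoproterozoic.
Position 4 in that ranking is Neoproterozoic, which lasted 461.2 Myr.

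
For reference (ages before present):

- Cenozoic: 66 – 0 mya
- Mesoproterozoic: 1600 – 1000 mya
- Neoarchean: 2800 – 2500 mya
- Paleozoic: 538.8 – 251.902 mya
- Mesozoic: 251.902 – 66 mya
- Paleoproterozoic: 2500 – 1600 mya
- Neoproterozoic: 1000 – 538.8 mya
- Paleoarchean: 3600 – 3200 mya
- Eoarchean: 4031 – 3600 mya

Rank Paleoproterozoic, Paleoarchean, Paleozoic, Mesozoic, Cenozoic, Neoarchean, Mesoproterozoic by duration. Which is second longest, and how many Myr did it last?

Mesoproterozoic, 600 million years

Durations: Paleoproterozoic 900; Paleoarchean 400; Paleozoic 286.898; Mesozoic 185.902; Cenozoic 66; Neoarchean 300; Mesoproterozoic 600 Myr.
Sorted longest-first: Paleoproterozoic (900), Mesoproterozoic (600), Paleoarchean (400), Neoarchean (300), Paleozoic (286.898), Mesozoic (185.902), Cenozoic (66).
The second longest is Mesoproterozoic at 600 Myr.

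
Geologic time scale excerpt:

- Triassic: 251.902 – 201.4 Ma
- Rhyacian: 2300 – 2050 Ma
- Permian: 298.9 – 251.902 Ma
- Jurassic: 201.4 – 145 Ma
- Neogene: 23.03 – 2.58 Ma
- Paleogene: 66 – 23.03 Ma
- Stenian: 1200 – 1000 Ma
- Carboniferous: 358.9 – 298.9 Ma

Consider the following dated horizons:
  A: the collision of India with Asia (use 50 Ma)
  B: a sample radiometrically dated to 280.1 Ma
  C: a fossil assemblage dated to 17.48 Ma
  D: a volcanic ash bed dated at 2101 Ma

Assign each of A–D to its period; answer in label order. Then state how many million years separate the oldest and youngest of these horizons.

A: 50 Ma lies in 66–23.03 Ma, so Paleogene.
B: 280.1 Ma lies in 298.9–251.902 Ma, so Permian.
C: 17.48 Ma lies in 23.03–2.58 Ma, so Neogene.
D: 2101 Ma lies in 2300–2050 Ma, so Rhyacian.
Oldest = 2101 Ma, youngest = 17.48 Ma → span 2083.52 Myr.

A — Paleogene; B — Permian; C — Neogene; D — Rhyacian; span 2083.52 million years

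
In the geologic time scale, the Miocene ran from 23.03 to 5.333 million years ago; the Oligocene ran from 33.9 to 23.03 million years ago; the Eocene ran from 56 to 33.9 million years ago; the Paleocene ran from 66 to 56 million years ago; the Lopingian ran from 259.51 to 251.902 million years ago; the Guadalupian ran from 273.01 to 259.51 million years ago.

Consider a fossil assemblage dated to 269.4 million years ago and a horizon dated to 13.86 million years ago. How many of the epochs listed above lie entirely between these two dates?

4

The older date is 269.4 Ma and the younger is 13.86 Ma.
Epochs with start < 269.4 and end > 13.86 Ma: Lopingian (259.51–251.902), Paleocene (66–56), Eocene (56–33.9), Oligocene (33.9–23.03).
That is 4 complete epochs.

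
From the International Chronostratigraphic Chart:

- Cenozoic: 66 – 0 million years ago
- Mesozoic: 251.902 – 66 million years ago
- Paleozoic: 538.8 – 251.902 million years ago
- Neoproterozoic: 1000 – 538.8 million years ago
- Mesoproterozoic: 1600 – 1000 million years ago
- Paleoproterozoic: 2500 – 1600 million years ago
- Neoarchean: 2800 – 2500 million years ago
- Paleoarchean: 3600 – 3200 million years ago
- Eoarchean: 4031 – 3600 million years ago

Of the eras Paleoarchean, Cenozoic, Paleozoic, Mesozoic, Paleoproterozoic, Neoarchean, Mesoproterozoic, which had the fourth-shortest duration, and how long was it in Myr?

Durations: Paleoarchean 400; Cenozoic 66; Paleozoic 286.898; Mesozoic 185.902; Paleoproterozoic 900; Neoarchean 300; Mesoproterozoic 600 Myr.
Sorted shortest-first: Cenozoic (66), Mesozoic (185.902), Paleozoic (286.898), Neoarchean (300), Paleoarchean (400), Mesoproterozoic (600), Paleoproterozoic (900).
The fourth shortest is Neoarchean at 300 Myr.

Neoarchean, 300 million years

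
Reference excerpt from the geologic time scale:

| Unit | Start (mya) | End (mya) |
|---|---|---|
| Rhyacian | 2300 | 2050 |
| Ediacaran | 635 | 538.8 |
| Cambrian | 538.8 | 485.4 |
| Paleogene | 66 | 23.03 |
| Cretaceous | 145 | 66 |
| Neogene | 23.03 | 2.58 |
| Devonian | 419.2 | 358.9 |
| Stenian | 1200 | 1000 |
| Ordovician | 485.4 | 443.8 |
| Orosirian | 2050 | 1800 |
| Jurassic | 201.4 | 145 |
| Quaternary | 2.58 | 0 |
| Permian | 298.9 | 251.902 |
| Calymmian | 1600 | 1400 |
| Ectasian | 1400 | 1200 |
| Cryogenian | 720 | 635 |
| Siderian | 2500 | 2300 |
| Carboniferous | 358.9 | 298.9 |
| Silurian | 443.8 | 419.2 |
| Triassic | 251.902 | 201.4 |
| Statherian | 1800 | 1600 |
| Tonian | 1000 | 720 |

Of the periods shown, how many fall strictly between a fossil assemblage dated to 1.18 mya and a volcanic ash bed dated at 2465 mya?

The older date is 2465 Ma and the younger is 1.18 Ma.
Periods with start < 2465 and end > 1.18 Ma: Rhyacian (2300–2050), Orosirian (2050–1800), Statherian (1800–1600), Calymmian (1600–1400), Ectasian (1400–1200), Stenian (1200–1000), Tonian (1000–720), Cryogenian (720–635), Ediacaran (635–538.8), Cambrian (538.8–485.4), Ordovician (485.4–443.8), Silurian (443.8–419.2), Devonian (419.2–358.9), Carboniferous (358.9–298.9), Permian (298.9–251.902), Triassic (251.902–201.4), Jurassic (201.4–145), Cretaceous (145–66), Paleogene (66–23.03), Neogene (23.03–2.58).
That is 20 complete periods.

20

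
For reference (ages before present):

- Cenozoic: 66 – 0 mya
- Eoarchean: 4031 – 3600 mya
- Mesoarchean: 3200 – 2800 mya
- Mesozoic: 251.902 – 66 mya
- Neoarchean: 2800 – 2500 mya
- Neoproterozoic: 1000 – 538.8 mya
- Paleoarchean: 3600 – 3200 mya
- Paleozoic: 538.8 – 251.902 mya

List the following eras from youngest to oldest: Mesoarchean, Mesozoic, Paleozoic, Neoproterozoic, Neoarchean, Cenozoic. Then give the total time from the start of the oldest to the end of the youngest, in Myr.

Cenozoic → Mesozoic → Paleozoic → Neoproterozoic → Neoarchean → Mesoarchean; total span 3200 Myr

From the excerpt: Mesoarchean 3200–2800; Mesozoic 251.902–66; Paleozoic 538.8–251.902; Neoproterozoic 1000–538.8; Neoarchean 2800–2500; Cenozoic 66–0 (Ma).
Larger Ma is earlier, so the oldest is Mesoarchean and the youngest is Cenozoic; youngest to oldest: Cenozoic, Mesozoic, Paleozoic, Neoproterozoic, Neoarchean, Mesoarchean.
Oldest start 3200 minus youngest end 0 gives 3200 Myr overall.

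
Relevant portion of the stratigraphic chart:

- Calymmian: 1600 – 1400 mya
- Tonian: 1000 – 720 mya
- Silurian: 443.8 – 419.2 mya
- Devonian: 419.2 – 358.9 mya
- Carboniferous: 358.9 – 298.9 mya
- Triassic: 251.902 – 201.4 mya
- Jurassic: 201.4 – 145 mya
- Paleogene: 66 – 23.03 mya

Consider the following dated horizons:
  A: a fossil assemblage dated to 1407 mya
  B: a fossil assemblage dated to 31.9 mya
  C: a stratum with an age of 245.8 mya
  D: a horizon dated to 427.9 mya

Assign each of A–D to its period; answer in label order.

A: 1407 Ma lies in 1600–1400 Ma, so Calymmian.
B: 31.9 Ma lies in 66–23.03 Ma, so Paleogene.
C: 245.8 Ma lies in 251.902–201.4 Ma, so Triassic.
D: 427.9 Ma lies in 443.8–419.2 Ma, so Silurian.

A — Calymmian; B — Paleogene; C — Triassic; D — Silurian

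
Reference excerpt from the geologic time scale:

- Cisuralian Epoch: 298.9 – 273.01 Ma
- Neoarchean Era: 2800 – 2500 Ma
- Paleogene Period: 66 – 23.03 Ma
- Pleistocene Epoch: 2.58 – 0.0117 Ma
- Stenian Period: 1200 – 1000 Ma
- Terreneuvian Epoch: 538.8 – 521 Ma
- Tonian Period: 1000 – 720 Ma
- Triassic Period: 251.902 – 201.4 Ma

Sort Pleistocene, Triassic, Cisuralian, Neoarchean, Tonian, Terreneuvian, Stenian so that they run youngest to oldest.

Pleistocene → Triassic → Cisuralian → Terreneuvian → Tonian → Stenian → Neoarchean

The oldest of these is Neoarchean (starts 2800 Ma) and the youngest is Pleistocene (ends 0.0117 Ma).
In between, by decreasing start age: Stenian (1200), Tonian (1000), Terreneuvian (538.8), Cisuralian (298.9), Triassic (251.902).
Listing youngest first means reversing that sequence.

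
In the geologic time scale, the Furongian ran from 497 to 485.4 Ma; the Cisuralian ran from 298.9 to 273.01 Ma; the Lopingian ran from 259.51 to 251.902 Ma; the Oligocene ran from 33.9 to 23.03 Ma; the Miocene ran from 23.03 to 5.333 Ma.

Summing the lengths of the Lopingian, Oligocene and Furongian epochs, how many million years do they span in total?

30.078 million years

Duration is start − end for each: (259.51 − 251.902) + (33.9 − 23.03) + (497 − 485.4).
That is 7.608 + 10.87 + 11.6, which totals 30.078 million years.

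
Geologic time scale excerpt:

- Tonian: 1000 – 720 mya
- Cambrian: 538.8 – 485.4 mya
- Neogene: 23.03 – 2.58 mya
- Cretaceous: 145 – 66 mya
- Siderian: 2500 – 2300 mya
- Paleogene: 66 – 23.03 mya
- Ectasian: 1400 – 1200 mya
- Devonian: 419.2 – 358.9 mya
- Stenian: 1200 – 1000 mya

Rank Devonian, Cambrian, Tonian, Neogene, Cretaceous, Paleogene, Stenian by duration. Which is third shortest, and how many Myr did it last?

Cambrian, 53.4 million years

Durations: Devonian 60.3; Cambrian 53.4; Tonian 280; Neogene 20.45; Cretaceous 79; Paleogene 42.97; Stenian 200 Myr.
Sorted shortest-first: Neogene (20.45), Paleogene (42.97), Cambrian (53.4), Devonian (60.3), Cretaceous (79), Stenian (200), Tonian (280).
The third shortest is Cambrian at 53.4 Myr.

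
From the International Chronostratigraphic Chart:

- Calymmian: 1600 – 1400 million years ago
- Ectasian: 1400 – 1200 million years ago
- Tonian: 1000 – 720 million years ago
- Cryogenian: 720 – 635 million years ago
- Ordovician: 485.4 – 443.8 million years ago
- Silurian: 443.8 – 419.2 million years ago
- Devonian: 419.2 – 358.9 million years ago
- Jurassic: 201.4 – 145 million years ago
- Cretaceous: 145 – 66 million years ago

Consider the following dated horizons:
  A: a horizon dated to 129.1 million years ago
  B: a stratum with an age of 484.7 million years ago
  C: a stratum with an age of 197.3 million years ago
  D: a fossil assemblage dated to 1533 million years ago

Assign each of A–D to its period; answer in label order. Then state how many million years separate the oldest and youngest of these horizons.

A — Cretaceous; B — Ordovician; C — Jurassic; D — Calymmian; span 1403.9 million years

Match each age against the start–end ranges in the excerpt: A = 129.1 Ma → Cretaceous (145–66); B = 484.7 Ma → Ordovician (485.4–443.8); C = 197.3 Ma → Jurassic (201.4–145); D = 1533 Ma → Calymmian (1600–1400).
The largest age is 1533 Ma and the smallest is 129.1 Ma; their difference is 1403.9 Myr.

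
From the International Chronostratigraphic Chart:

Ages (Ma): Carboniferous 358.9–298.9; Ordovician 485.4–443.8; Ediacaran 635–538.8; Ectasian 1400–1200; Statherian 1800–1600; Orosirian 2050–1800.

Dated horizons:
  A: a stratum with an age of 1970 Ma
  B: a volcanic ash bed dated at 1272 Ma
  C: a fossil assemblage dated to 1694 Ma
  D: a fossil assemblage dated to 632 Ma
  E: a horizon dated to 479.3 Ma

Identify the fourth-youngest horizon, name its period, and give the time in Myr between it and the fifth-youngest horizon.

Sorted youngest-first by Ma: E (479.3), D (632), B (1272), C (1694), A (1970).
The fourth youngest is C at 1694 Ma, which lies in 1800–1600 Ma: the Statherian.
The fifth youngest is A at 1970 Ma; separation = |1694 − 1970| = 276 Myr.

C, in the Statherian; 276 million years to A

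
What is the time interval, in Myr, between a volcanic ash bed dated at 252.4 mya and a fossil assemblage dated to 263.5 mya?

11.1 million years

263.5 − 252.4 = 11.1 million years.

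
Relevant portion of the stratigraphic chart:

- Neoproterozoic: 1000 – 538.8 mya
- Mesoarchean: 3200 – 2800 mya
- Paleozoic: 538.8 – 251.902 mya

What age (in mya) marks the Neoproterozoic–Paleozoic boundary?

538.8 mya

The Neoproterozoic ends and the Paleozoic begins at 538.8 mya.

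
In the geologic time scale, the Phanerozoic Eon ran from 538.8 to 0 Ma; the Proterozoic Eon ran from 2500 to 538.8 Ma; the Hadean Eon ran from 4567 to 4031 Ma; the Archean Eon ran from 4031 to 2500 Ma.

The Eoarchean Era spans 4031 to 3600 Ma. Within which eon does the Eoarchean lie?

Archean

The Eoarchean (4031–3600 Ma) lies entirely within 4031–2500 Ma, the Archean Eon.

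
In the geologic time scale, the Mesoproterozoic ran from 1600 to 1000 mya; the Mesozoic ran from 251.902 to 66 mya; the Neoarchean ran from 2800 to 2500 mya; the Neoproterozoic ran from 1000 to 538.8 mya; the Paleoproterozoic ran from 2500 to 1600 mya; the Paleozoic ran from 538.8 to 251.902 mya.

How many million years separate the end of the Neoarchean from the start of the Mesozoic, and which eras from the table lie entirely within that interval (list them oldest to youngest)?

2248.098 million years; Paleoproterozoic, Mesoproterozoic, Neoproterozoic, Paleozoic

The Neoarchean closes at 2500 Ma and the Mesozoic opens at 251.902 Ma, so the interval is 2500 − 251.902 = 2248.098 Myr.
An era fits inside if it starts at or after 2500 Ma and ends at or before 251.902 Ma; oldest first that gives Paleoproterozoic, Mesoproterozoic, Neoproterozoic, Paleozoic.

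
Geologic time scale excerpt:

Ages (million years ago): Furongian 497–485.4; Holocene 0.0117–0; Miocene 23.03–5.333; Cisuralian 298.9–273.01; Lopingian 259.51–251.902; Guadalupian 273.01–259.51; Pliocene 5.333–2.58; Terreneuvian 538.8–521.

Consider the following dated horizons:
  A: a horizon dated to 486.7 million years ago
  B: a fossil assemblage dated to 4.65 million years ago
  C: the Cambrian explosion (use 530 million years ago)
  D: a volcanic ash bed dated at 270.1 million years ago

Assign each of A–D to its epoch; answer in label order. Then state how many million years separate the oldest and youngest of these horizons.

A: 486.7 Ma lies in 497–485.4 Ma, so Furongian.
B: 4.65 Ma lies in 5.333–2.58 Ma, so Pliocene.
C: 530 Ma lies in 538.8–521 Ma, so Terreneuvian.
D: 270.1 Ma lies in 273.01–259.51 Ma, so Guadalupian.
Oldest = 530 Ma, youngest = 4.65 Ma → span 525.35 Myr.

A — Furongian; B — Pliocene; C — Terreneuvian; D — Guadalupian; span 525.35 million years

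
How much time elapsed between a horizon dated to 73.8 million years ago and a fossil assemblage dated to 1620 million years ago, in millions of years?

1546.2 million years

1620 − 73.8 = 1546.2 million years.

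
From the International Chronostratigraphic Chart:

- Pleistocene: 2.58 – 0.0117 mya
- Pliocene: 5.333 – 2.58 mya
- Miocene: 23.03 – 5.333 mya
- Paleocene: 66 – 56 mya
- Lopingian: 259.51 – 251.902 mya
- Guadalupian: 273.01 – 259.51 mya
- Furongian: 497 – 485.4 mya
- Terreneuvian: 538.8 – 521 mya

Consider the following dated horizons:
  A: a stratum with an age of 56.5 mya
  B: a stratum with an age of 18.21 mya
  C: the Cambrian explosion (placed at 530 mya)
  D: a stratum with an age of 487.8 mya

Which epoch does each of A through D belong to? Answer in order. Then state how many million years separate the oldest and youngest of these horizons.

A — Paleocene; B — Miocene; C — Terreneuvian; D — Furongian; span 511.79 million years

A: 56.5 Ma lies in 66–56 Ma, so Paleocene.
B: 18.21 Ma lies in 23.03–5.333 Ma, so Miocene.
C: 530 Ma lies in 538.8–521 Ma, so Terreneuvian.
D: 487.8 Ma lies in 497–485.4 Ma, so Furongian.
Oldest = 530 Ma, youngest = 18.21 Ma → span 511.79 Myr.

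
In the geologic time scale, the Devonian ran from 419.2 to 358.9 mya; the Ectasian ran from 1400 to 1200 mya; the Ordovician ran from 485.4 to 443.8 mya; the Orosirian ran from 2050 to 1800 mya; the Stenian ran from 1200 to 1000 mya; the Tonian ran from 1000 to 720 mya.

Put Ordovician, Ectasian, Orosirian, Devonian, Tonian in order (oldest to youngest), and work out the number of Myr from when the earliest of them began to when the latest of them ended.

Start ages (Ma): Orosirian 2050, Ectasian 1400, Tonian 1000, Ordovician 485.4, Devonian 419.2.
Ordered oldest to youngest: Orosirian, Ectasian, Tonian, Ordovician, Devonian.
Span = 2050 − 358.9 = 1691.1 Myr.

Orosirian, Ectasian, Tonian, Ordovician, Devonian; total span 1691.1 Myr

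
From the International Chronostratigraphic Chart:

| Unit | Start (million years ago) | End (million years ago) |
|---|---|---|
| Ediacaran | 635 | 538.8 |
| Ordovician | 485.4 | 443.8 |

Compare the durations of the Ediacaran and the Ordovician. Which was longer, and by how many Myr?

Ediacaran: 635 − 538.8 = 96.2 Myr.
Ordovician: 485.4 − 443.8 = 41.6 Myr.
Difference: 96.2 − 41.6 = 54.6 Myr, so the Ediacaran was longer.

Ediacaran, by 54.6 million years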